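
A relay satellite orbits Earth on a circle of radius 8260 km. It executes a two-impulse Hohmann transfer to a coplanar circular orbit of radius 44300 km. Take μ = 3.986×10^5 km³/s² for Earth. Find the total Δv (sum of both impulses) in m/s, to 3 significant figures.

Δv = 3390 m/s

Semi-major axis of the transfer orbit: a_t = (8260 + 44300)/2 = 26280 km.
At r₁ the circular-orbit speed is v₁ = √(μ/r₁) = 6.947 km/s.
Transfer-orbit speed at r₁ (vis-viva equation): v_p = √[μ(2/r₁ − 1/a_t)] = 9.019 km/s.
First burn Δv₁ = |v_p − v₁| = 2.072 km/s.
Circular speed at r₂: v₂ = √(μ/r₂) = 3.000 km/s.
Transfer-orbit speed at r₂: v_a = √[μ(2/r₂ − 1/a_t)] = 1.682 km/s.
Second burn Δv₂ = |v₂ − v_a| = 1.318 km/s.
Δv = Δv₁ + Δv₂ = 2.072 + 1.318 = 3.390 km/s.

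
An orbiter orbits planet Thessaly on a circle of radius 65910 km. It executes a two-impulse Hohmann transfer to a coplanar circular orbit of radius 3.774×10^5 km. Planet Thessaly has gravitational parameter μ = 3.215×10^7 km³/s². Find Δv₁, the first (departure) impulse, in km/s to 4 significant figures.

Δv₁ = 6.733 km/s

Semi-major axis of the transfer orbit: a_t = (65910 + 3.774×10^5)/2 = 2.21655×10^5 km.
On the circular orbit at r = 65910 km, v_c = √(μ/r) = 22.086 km/s.
Vis-viva on the transfer ellipse at r = 65910 km gives v_t = √[μ(2/r − 1/a_t)] = 28.819 km/s.
Δv₁ = |v_t − v_c| = |28.819 − 22.086| = 6.733 km/s.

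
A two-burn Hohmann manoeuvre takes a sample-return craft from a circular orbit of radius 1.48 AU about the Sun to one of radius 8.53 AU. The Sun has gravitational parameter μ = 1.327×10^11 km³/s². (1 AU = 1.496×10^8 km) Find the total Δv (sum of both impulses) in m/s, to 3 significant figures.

Δv = 12100 m/s

In km: r₁ = 1.48 × 1.496×10^8 = 2.21408×10^8 km; r₂ = 8.53 × 1.496×10^8 = 1.276088×10^9 km.
Transfer-ellipse semi-major axis a_t = (r₁ + r₂)/2 = (2.21408×10^8 + 1.276088×10^9)/2 = 7.48748×10^8 km.
At r₁ the circular-orbit speed is v₁ = √(μ/r₁) = 24.4815 km/s.
Transfer-orbit speed at r₁ (v² = μ(2/r − 1/a)): v_p = √[μ(2/r₁ − 1/a_t)] = 31.9603 km/s.
First burn Δv₁ = |v_p − v₁| = 7.479 km/s.
At r₂, v₂ = √(μ/r₂) = 10.1975 km/s.
Transfer-orbit speed at r₂: v_a = √[μ(2/r₂ − 1/a_t)] = 5.54529 km/s.
Second burn Δv₂ = |v₂ − v_a| = 4.652 km/s.
Δv = Δv₁ + Δv₂ = 7.479 + 4.652 = 12.13 km/s.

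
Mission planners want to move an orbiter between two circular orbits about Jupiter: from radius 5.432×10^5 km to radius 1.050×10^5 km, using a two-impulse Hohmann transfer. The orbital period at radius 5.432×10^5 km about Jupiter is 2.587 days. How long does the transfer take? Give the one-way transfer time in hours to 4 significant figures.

t = 14.31 hours

From Kepler's third law T² = 4π²r³/μ at r = 5.432×10^5 km, T = 2.587 days = 2.587 × 86400 s = 2.235168×10^5 s: μ = 4π²r³/T² = 1.26654×10^8 km³/s².
Semi-major axis of the transfer orbit: a_t = (5.432×10^5 + 1.050×10^5)/2 = 3.241×10^5 km.
By Kepler's third law the transfer-orbit period is T = 2π√(a_t³/μ), so t = T/2 = 51510 s.
Converting: 51510 s ÷ 3600 s/hour = 14.31 hours.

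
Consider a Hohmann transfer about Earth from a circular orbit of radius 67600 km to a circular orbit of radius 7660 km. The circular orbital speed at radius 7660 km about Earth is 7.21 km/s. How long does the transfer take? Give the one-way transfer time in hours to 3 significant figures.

From the circular-orbit relation v² = μ/r at r = 7660 km: μ = v²r = (7.21)² × 7660 = 3.98198×10^5 km³/s².
Semi-major axis of the transfer orbit: a_t = (67600 + 7660)/2 = 37630 km.
By Kepler's third law the transfer-orbit period is T = 2π√(a_t³/μ), so t = T/2 = 36340 s.
Converting: 36340 s ÷ 3600 s/hour = 10.1 hours.

t = 10.1 hours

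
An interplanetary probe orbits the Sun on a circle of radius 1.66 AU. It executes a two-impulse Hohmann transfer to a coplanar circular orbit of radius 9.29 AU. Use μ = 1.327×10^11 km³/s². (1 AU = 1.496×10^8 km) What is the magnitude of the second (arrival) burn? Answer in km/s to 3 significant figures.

Δv₂ = 4.39 km/s

In km: r₁ = 1.66 × 1.496×10^8 = 2.48336×10^8 km; r₂ = 9.29 × 1.496×10^8 = 1.389784×10^9 km.
Transfer-ellipse semi-major axis a_t = (r₁ + r₂)/2 = (2.48336×10^8 + 1.389784×10^9)/2 = 8.1906×10^8 km.
On the circular orbit at r = 1.389784×10^9 km, v_c = √(μ/r) = 9.772 km/s.
Vis-viva on the transfer ellipse at r = 1.389784×10^9 km gives v_t = √[μ(2/r − 1/a_t)] = 5.381 km/s.
Δv₂ = |v_t − v_c| = |5.381 − 9.772| = 4.391 km/s.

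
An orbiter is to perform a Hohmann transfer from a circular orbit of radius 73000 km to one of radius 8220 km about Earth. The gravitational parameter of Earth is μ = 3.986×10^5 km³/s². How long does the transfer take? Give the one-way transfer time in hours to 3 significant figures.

Semi-major axis of the transfer orbit: a_t = (73000 + 8220)/2 = 40610 km.
Half the transfer-orbit period gives t = π√(a_t³/μ) = 40720 s.
Converting: 40720 s ÷ 3600 s/hour = 11.3 hours.

t = 11.3 hours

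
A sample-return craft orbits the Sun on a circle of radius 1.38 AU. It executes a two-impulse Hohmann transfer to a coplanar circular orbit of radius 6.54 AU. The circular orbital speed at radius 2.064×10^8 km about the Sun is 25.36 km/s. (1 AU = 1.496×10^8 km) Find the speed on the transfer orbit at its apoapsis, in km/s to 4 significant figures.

From the circular-orbit relation v² = μ/r at r = 2.064×10^8 km: μ = v²r = (25.36)² × 2.064×10^8 = 1.32742×10^11 km³/s².
In km: r₁ = 1.38 × 1.496×10^8 = 2.06448×10^8 km; r₂ = 6.54 × 1.496×10^8 = 9.78384×10^8 km.
Semi-major axis of the transfer orbit: a_t = (2.06448×10^8 + 9.78384×10^8)/2 = 5.92416×10^8 km.
The apoapsis of the transfer ellipse is at r = 9.78384×10^8 km.
Applying v² = μ(2/r − 1/a_t): v = 6.876 km/s.

v = 6.876 km/s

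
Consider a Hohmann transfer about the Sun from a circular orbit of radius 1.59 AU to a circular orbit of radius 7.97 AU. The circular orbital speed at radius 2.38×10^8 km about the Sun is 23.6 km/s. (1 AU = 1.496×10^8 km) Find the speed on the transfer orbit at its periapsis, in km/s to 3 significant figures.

v = 30.5 km/s

From the circular-orbit relation v² = μ/r at r = 2.38×10^8 km: μ = v²r = (23.6)² × 2.38×10^8 = 1.32556×10^11 km³/s².
In km: r₁ = 1.59 × 1.496×10^8 = 2.37864×10^8 km; r₂ = 7.97 × 1.496×10^8 = 1.192312×10^9 km.
The Hohmann ellipse has a_t = (r₁ + r₂)/2 = 7.15088×10^8 km.
At periapsis, r = 2.37864×10^8 km.
From the vis-viva equation, v = √[μ(2/r − 1/a_t)] = 30.48 km/s.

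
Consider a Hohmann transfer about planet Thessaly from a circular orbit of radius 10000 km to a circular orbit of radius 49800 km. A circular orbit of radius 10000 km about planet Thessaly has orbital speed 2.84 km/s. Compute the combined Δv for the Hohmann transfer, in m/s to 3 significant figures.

From the circular-orbit relation v² = μ/r at r = 10000 km: μ = v²r = (2.84)² × 10000 = 80656.0 km³/s².
Transfer-ellipse semi-major axis a_t = (r₁ + r₂)/2 = (10000 + 49800)/2 = 29900 km.
At r₁ the circular-orbit speed is v₁ = √(μ/r₁) = 2.8400 km/s.
On the transfer ellipse at r₁, vis-viva gives v_p = √[μ(2/r₁ − 1/a_t)] = 3.6652 km/s.
First burn Δv₁ = |v_p − v₁| = 0.8252 km/s.
Circular speed at r₂: v₂ = √(μ/r₂) = 1.272634 km/s.
Transfer-orbit speed at r₂: v_a = √[μ(2/r₂ − 1/a_t)] = 0.7359835 km/s.
Second burn Δv₂ = |v₂ − v_a| = 0.5367 km/s.
Total Δv = Δv₁ + Δv₂ = 1.362 km/s.

Δv = 1360 m/s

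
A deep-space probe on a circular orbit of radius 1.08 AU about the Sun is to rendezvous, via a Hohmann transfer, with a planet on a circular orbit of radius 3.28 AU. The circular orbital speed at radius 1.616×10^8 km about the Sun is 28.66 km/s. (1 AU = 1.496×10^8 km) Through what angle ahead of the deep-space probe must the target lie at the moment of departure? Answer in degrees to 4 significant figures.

φ = 82.47°

From the circular-orbit relation v² = μ/r at r = 1.616×10^8 km: μ = v²r = (28.66)² × 1.616×10^8 = 1.32738×10^11 km³/s².
In km: r₁ = 1.08 × 1.496×10^8 = 1.61568×10^8 km; r₂ = 3.28 × 1.496×10^8 = 4.90688×10^8 km.
The Hohmann ellipse has a_t = (r₁ + r₂)/2 = 3.26128×10^8 km.
Transfer time t = π√(a_t³/μ) = 5.0785×10^7 s.
The target's mean motion on its circular orbit is ω₂ = √(μ/r₂³) = 3.3519×10^-8 rad/s.
Angle swept by the target during transfer: ω₂·t = 1.7023 rad = 97.53°.
The deep-space probe traverses 180° on the transfer ellipse, so the target must lead by 180° − 97.53° = 82.47°.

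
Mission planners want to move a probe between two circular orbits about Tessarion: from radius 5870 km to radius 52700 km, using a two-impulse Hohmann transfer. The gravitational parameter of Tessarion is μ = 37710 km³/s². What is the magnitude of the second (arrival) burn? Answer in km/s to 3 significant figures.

Δv₂ = 0.467 km/s

The Hohmann ellipse has a_t = (r₁ + r₂)/2 = 29285 km.
On the circular orbit at r = 52700 km, v_c = √(μ/r) = 0.8459 km/s.
Vis-viva on the transfer ellipse at r = 52700 km gives v_t = √[μ(2/r − 1/a_t)] = 0.3787 km/s.
Δv₂ = |v_t − v_c| = |0.3787 − 0.8459| = 0.4672 km/s.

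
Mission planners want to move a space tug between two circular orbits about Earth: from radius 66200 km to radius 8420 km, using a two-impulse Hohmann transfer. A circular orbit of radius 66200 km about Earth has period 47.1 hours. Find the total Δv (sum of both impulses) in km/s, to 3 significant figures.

Δv = 3.57 km/s

From Kepler's third law T² = 4π²r³/μ at r = 66200 km, T = 47.1 hours = 47.1 × 3600 s = 1.6956×10^5 s: μ = 4π²r³/T² = 3.98370×10^5 km³/s².
Transfer-ellipse semi-major axis a_t = (r₁ + r₂)/2 = (66200 + 8420)/2 = 37310 km.
At r₁ the circular-orbit speed is v₁ = √(μ/r₁) = 2.453 km/s.
On the transfer ellipse at r₁, v² = μ(2/r − 1/a) gives v_a = √[μ(2/r₁ − 1/a_t)] = 1.165 km/s.
First burn Δv₁ = |v_a − v₁| = 1.288 km/s.
Circular speed at r₂: v₂ = √(μ/r₂) = 6.878 km/s.
Transfer-orbit speed at r₂: v_p = √[μ(2/r₂ − 1/a_t)] = 9.162 km/s.
Second burn Δv₂ = |v₂ − v_p| = 2.284 km/s.
Δv = Δv₁ + Δv₂ = 1.288 + 2.284 = 3.572 km/s.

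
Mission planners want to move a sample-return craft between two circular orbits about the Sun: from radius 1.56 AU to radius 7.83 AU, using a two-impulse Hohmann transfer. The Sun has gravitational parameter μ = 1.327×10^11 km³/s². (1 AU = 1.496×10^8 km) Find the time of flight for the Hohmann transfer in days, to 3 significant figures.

In km: r₁ = 1.56 × 1.496×10^8 = 2.33376×10^8 km; r₂ = 7.83 × 1.496×10^8 = 1.171368×10^9 km.
The Hohmann ellipse has a_t = (r₁ + r₂)/2 = 7.02372×10^8 km.
Transfer time t = π√(a_t³/μ) = π√((7.02372×10^8)³ / 1.327×10^11) = 1.605×10^8 s.
Converting: 1.605×10^8 s ÷ 86400 s/day = 1860 days.

t = 1860 days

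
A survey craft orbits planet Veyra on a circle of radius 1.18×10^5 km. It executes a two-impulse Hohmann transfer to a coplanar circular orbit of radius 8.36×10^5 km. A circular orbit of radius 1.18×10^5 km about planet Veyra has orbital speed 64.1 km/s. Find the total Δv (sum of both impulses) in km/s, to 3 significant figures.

Δv = 32.9 km/s

From the circular-orbit relation v² = μ/r at r = 1.18×10^5 km: μ = v²r = (64.1)² × 1.18×10^5 = 4.84840×10^8 km³/s².
Semi-major axis of the transfer orbit: a_t = (1.180×10^5 + 8.360×10^5)/2 = 4.770×10^5 km.
At r₁ the circular-orbit speed is v₁ = √(μ/r₁) = 64.10 km/s.
Transfer-orbit speed at r₁ (v² = μ(2/r − 1/a)): v_p = √[μ(2/r₁ − 1/a_t)] = 84.86 km/s.
First burn Δv₁ = |v_p − v₁| = 20.76 km/s.
At r₂, v₂ = √(μ/r₂) = 24.08 km/s.
Transfer-orbit speed at r₂: v_a = √[μ(2/r₂ − 1/a_t)] = 11.98 km/s.
Second burn Δv₂ = |v₂ − v_a| = 12.10 km/s.
Total Δv = Δv₁ + Δv₂ = 32.86 km/s.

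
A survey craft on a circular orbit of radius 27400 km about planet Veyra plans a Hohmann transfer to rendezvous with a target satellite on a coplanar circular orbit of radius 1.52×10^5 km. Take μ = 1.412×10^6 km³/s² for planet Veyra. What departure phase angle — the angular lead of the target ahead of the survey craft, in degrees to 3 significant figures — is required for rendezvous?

Semi-major axis of the transfer orbit: a_t = (27400 + 1.520×10^5)/2 = 89700 km.
The half-period of the transfer ellipse is t = π√(a_t³/μ) = 71030 s.
Target angular speed ω₂ = √(μ/r₂³) = 2.005×10^-5 rad/s.
Angle swept by the target during transfer: ω₂·t = 1.4242 rad = 81.60°.
The survey craft traverses 180° on the transfer ellipse, so the target must lead by 180° − 81.60° = 98.4°.

φ = 98.4°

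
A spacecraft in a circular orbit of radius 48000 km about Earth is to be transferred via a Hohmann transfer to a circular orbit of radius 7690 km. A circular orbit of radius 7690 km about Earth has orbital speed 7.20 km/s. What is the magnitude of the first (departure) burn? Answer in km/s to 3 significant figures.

Δv₁ = 1.37 km/s

From the circular-orbit relation v² = μ/r at r = 7690 km: μ = v²r = (7.20)² × 7690 = 3.98650×10^5 km³/s².
The Hohmann ellipse has a_t = (r₁ + r₂)/2 = 27845 km.
On the circular orbit at r = 48000 km, v_c = √(μ/r) = 2.8819 km/s.
Vis-viva on the transfer ellipse at r = 48000 km gives v_t = √[μ(2/r − 1/a_t)] = 1.5145 km/s.
Δv₁ = |v_t − v_c| = |1.5145 − 2.8819| = 1.367 km/s.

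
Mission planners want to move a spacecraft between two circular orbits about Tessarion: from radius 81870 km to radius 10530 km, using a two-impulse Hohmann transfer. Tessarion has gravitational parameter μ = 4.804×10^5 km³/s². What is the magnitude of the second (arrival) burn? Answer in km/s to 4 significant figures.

Δv₂ = 2.237 km/s

Semi-major axis of the transfer orbit: a_t = (81870 + 10530)/2 = 46200 km.
Circular speed at r = 10530 km: v_c = √(μ/r) = 6.754 km/s.
Transfer-orbit speed at the same r (vis-viva, a = a_t): v_t = √[μ(2/r − 1/a_t)] = 8.991 km/s.
Δv₂ = |v_t − v_c| = |8.991 − 6.754| = 2.237 km/s.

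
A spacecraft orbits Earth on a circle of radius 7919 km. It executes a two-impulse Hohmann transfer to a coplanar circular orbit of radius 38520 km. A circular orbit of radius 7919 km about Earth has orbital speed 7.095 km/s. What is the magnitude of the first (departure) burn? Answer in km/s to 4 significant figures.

Δv₁ = 2.043 km/s

From the circular-orbit relation v² = μ/r at r = 7919 km: μ = v²r = (7.095)² × 7919 = 3.98635×10^5 km³/s².
Transfer-ellipse semi-major axis a_t = (r₁ + r₂)/2 = (7919 + 38520)/2 = 23219.5 km.
On the circular orbit at r = 7919 km, v_c = √(μ/r) = 7.095 km/s.
Transfer-orbit speed at the same r (vis-viva, a = a_t): v_t = √[μ(2/r − 1/a_t)] = 9.138 km/s.
Δv₁ = |v_t − v_c| = |9.138 − 7.095| = 2.043 km/s.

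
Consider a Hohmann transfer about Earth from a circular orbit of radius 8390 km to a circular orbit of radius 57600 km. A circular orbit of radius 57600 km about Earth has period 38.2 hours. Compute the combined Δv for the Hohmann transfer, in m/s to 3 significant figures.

Δv = 3520 m/s

From Kepler's third law T² = 4π²r³/μ at r = 57600 km, T = 38.2 hours = 38.2 × 3600 s = 1.3752×10^5 s: μ = 4π²r³/T² = 3.98929×10^5 km³/s².
Transfer-ellipse semi-major axis a_t = (r₁ + r₂)/2 = (8390 + 57600)/2 = 32995 km.
At r₁ the circular-orbit speed is v₁ = √(μ/r₁) = 6.896 km/s.
Transfer-orbit speed at r₁ (v² = μ(2/r − 1/a)): v_p = √[μ(2/r₁ − 1/a_t)] = 9.111 km/s.
First burn Δv₁ = |v_p − v₁| = 2.215 km/s.
Circular speed at r₂: v₂ = √(μ/r₂) = 2.632 km/s.
Transfer-orbit speed at r₂: v_a = √[μ(2/r₂ − 1/a_t)] = 1.327 km/s.
Second burn Δv₂ = |v₂ − v_a| = 1.305 km/s.
Δv = Δv₁ + Δv₂ = 2.215 + 1.305 = 3.520 km/s.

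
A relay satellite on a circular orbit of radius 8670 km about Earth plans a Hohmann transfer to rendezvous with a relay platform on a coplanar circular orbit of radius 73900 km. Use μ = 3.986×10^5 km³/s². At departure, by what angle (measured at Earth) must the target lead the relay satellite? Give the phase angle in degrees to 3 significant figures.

Semi-major axis of the transfer orbit: a_t = (8670 + 73900)/2 = 41285 km.
Transfer time t = π√(a_t³/μ) = 41742 s.
The target's mean motion on its circular orbit is ω₂ = √(μ/r₂³) = 3.1427×10^-5 rad/s.
Angle swept by the target during transfer: ω₂·t = 1.3118 rad = 75.16°.
The relay satellite traverses 180° on the transfer ellipse, so the target must lead by 180° − 75.16° = 105°.

φ = 105°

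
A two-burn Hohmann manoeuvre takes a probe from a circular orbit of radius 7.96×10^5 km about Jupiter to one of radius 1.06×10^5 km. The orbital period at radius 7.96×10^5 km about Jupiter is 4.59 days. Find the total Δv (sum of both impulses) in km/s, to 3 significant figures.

From Kepler's third law T² = 4π²r³/μ at r = 7.96×10^5 km, T = 4.59 days = 4.59 × 86400 s = 3.96576×10^5 s: μ = 4π²r³/T² = 1.26604×10^8 km³/s².
Semi-major axis of the transfer orbit: a_t = (7.960×10^5 + 1.060×10^5)/2 = 4.510×10^5 km.
Circular speed at r₁: v₁ = √(μ/r₁) = √(1.26604×10^8/7.960×10^5) = 12.611 km/s.
On the transfer ellipse at r₁, v² = μ(2/r − 1/a) gives v_a = √[μ(2/r₁ − 1/a_t)] = 6.1141 km/s.
First burn Δv₁ = |v_a − v₁| = 6.497 km/s.
Circular speed at r₂: v₂ = √(μ/r₂) = 34.56 km/s.
Transfer-orbit speed at r₂: v_p = √[μ(2/r₂ − 1/a_t)] = 45.91 km/s.
Second burn Δv₂ = |v₂ − v_p| = 11.35 km/s.
Total Δv = Δv₁ + Δv₂ = 17.85 km/s.

Δv = 17.9 km/s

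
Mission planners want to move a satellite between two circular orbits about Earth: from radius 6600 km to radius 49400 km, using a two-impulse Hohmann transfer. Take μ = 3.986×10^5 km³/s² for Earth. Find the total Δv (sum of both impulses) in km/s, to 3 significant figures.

Δv = 4.01 km/s

The Hohmann ellipse has a_t = (r₁ + r₂)/2 = 28000 km.
Circular speed at r₁: v₁ = √(μ/r₁) = √(3.986×10^5/6600) = 7.771354 km/s.
Transfer-orbit speed at r₁ (vis-viva equation): v_p = √[μ(2/r₁ − 1/a_t)] = 10.32241 km/s.
First burn Δv₁ = |v_p − v₁| = 2.5511 km/s.
Circular speed at r₂: v₂ = √(μ/r₂) = 2.8406 km/s.
Transfer-orbit speed at r₂: v_a = √[μ(2/r₂ − 1/a_t)] = 1.3791 km/s.
Second burn Δv₂ = |v₂ − v_a| = 1.4615 km/s.
Total Δv = Δv₁ + Δv₂ = 4.013 km/s.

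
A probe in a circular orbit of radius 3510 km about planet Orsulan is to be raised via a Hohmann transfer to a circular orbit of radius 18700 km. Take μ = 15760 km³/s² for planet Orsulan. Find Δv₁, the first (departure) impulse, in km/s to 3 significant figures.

Δv₁ = 0.631 km/s

Semi-major axis of the transfer orbit: a_t = (3510 + 18700)/2 = 11105 km.
Circular speed at r = 3510 km: v_c = √(μ/r) = 2.1190 km/s.
Transfer-orbit speed at the same r (vis-viva, a = a_t): v_t = √[μ(2/r − 1/a_t)] = 2.7497 km/s.
Δv₁ = |v_t − v_c| = |2.7497 − 2.1190| = 0.6307 km/s.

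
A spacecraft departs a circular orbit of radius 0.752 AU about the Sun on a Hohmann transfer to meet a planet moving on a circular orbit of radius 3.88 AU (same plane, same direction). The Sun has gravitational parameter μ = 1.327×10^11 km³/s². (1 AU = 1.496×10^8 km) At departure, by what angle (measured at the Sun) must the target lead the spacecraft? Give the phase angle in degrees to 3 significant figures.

φ = 97.0°

In km: r₁ = 0.752 × 1.496×10^8 = 1.124992×10^8 km; r₂ = 3.88 × 1.496×10^8 = 5.80448×10^8 km.
The Hohmann ellipse has a_t = (r₁ + r₂)/2 = 3.464736×10^8 km.
Transfer time t = π√(a_t³/μ) = 5.5619×10^7 s.
Target angular speed ω₂ = √(μ/r₂³) = 2.6049×10^-8 rad/s.
Angle swept by the target during transfer: ω₂·t = 1.4488 rad = 83.01°.
The spacecraft traverses 180° on the transfer ellipse, so the target must lead by 180° − 83.01° = 97.0°.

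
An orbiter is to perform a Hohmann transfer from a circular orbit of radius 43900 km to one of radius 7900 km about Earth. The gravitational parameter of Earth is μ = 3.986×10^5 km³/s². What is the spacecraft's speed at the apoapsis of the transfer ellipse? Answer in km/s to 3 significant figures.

Transfer-ellipse semi-major axis a_t = (r₁ + r₂)/2 = (43900 + 7900)/2 = 25900 km.
The apoapsis of the transfer ellipse is at r = 43900 km.
Applying v² = μ(2/r − 1/a_t): v = 1.664 km/s.

v = 1.66 km/s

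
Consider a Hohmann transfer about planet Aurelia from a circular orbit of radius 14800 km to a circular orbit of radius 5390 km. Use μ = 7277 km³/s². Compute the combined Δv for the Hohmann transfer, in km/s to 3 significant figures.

The Hohmann ellipse has a_t = (r₁ + r₂)/2 = 10095 km.
Circular speed at r₁: v₁ = √(μ/r₁) = √(7277/14800) = 0.7012 km/s.
On the transfer ellipse at r₁, v² = μ(2/r − 1/a) gives v_a = √[μ(2/r₁ − 1/a_t)] = 0.5124 km/s.
First burn Δv₁ = |v_a − v₁| = 0.1888 km/s.
Circular speed at r₂: v₂ = √(μ/r₂) = 1.162 km/s.
Transfer-orbit speed at r₂: v_p = √[μ(2/r₂ − 1/a_t)] = 1.407 km/s.
Second burn Δv₂ = |v₂ − v_p| = 0.2450 km/s.
Δv = Δv₁ + Δv₂ = 0.1888 + 0.2450 = 0.4338 km/s.

Δv = 0.434 km/s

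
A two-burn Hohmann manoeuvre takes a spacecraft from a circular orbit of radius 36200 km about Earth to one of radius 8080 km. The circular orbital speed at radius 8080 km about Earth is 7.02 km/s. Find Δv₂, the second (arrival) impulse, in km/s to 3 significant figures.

Δv₂ = 1.96 km/s

From the circular-orbit relation v² = μ/r at r = 8080 km: μ = v²r = (7.02)² × 8080 = 3.98186×10^5 km³/s².
Transfer-ellipse semi-major axis a_t = (r₁ + r₂)/2 = (36200 + 8080)/2 = 22140 km.
On the circular orbit at r = 8080 km, v_c = √(μ/r) = 7.020 km/s.
Transfer-orbit speed at the same r (vis-viva, a = a_t): v_t = √[μ(2/r − 1/a_t)] = 8.976 km/s.
Δv₂ = |v_t − v_c| = |8.976 − 7.020| = 1.956 km/s.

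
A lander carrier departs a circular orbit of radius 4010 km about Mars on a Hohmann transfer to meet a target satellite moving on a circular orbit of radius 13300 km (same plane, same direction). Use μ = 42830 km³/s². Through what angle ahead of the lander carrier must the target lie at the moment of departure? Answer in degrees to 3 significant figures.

Semi-major axis of the transfer orbit: a_t = (4010 + 13300)/2 = 8655 km.
Transfer time t = π√(a_t³/μ) = 12223 s.
Target angular speed ω₂ = √(μ/r₂³) = 1.3493×10^-4 rad/s.
Angle swept by the target during transfer: ω₂·t = 1.6492 rad = 94.49°.
The lander carrier traverses 180° on the transfer ellipse, so the target must lead by 180° − 94.49° = 85.5°.

φ = 85.5°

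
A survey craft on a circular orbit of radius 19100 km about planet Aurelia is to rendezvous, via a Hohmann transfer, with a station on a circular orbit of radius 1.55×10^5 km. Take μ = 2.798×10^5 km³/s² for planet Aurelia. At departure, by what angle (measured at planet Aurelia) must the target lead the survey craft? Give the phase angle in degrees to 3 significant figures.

The Hohmann ellipse has a_t = (r₁ + r₂)/2 = 87050 km.
Transfer time t = π√(a_t³/μ) = 1.5254×10^5 s.
The target's mean motion on its circular orbit is ω₂ = √(μ/r₂³) = 8.6681×10^-6 rad/s.
Angle swept by the target during transfer: ω₂·t = 1.3222 rad = 75.76°.
Arrival is 180° from departure on the ellipse, so φ = 180° − 75.76° = 104°.

φ = 104°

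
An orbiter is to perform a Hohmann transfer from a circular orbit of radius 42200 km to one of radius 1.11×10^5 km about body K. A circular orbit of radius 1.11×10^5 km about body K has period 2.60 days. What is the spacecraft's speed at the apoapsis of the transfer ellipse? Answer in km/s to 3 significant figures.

From Kepler's third law T² = 4π²r³/μ at r = 1.11×10^5 km, T = 2.60 days = 2.60 × 86400 s = 2.2464×10^5 s: μ = 4π²r³/T² = 1.06993×10^6 km³/s².
Semi-major axis of the transfer orbit: a_t = (42200 + 1.110×10^5)/2 = 76600 km.
At apoapsis, r = 1.110×10^5 km.
Vis-viva: v = √[μ(2/r − 1/a_t)] = √[1.06993×10^6 × (2/1.110×10^5 − 1/76600)] = 2.304 km/s.

v = 2.30 km/s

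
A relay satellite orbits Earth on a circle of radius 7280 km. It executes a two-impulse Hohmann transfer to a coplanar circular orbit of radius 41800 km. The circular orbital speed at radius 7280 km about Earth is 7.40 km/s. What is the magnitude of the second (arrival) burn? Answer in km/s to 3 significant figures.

Δv₂ = 1.41 km/s

From the circular-orbit relation v² = μ/r at r = 7280 km: μ = v²r = (7.40)² × 7280 = 3.98653×10^5 km³/s².
Semi-major axis of the transfer orbit: a_t = (7280 + 41800)/2 = 24540 km.
Circular speed at r = 41800 km: v_c = √(μ/r) = 3.088 km/s.
Vis-viva on the transfer ellipse at r = 41800 km gives v_t = √[μ(2/r − 1/a_t)] = 1.682 km/s.
Δv₂ = |v_t − v_c| = |1.682 − 3.088| = 1.406 km/s.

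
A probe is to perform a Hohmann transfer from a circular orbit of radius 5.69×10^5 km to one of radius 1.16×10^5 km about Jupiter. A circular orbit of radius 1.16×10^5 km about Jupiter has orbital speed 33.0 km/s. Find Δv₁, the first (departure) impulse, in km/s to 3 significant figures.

Δv₁ = 6.23 km/s

From the circular-orbit relation v² = μ/r at r = 1.16×10^5 km: μ = v²r = (33.0)² × 1.16×10^5 = 1.26324×10^8 km³/s².
The Hohmann ellipse has a_t = (r₁ + r₂)/2 = 3.425×10^5 km.
Circular speed at r = 5.690×10^5 km: v_c = √(μ/r) = 14.90 km/s.
Transfer-orbit speed at the same r (vis-viva, a = a_t): v_t = √[μ(2/r − 1/a_t)] = 8.671 km/s.
Δv₁ = |v_t − v_c| = |8.671 − 14.90| = 6.229 km/s.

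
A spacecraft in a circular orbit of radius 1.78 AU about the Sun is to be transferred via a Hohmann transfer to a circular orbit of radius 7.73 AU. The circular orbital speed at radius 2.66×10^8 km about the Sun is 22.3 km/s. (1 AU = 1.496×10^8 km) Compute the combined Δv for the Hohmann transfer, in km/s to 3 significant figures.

From the circular-orbit relation v² = μ/r at r = 2.66×10^8 km: μ = v²r = (22.3)² × 2.66×10^8 = 1.32279×10^11 km³/s².
In km: r₁ = 1.78 × 1.496×10^8 = 2.66288×10^8 km; r₂ = 7.73 × 1.496×10^8 = 1.156408×10^9 km.
Transfer-ellipse semi-major axis a_t = (r₁ + r₂)/2 = (2.66288×10^8 + 1.156408×10^9)/2 = 7.11348×10^8 km.
Circular speed at r₁: v₁ = √(μ/r₁) = √(1.32279×10^11/2.66288×10^8) = 22.288 km/s.
Transfer-orbit speed at r₁ (v² = μ(2/r − 1/a)): v_p = √[μ(2/r₁ − 1/a_t)] = 28.417 km/s.
First burn Δv₁ = |v_p − v₁| = 6.129 km/s.
At r₂, v₂ = √(μ/r₂) = 10.69523 km/s.
Transfer-orbit speed at r₂: v_a = √[μ(2/r₂ − 1/a_t)] = 6.543723 km/s.
Second burn Δv₂ = |v₂ − v_a| = 4.152 km/s.
Total Δv = Δv₁ + Δv₂ = 10.28 km/s.

Δv = 10.3 km/s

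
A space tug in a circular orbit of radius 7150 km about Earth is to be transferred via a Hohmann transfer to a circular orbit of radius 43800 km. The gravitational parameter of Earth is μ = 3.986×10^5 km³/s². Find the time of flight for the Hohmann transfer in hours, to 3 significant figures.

t = 5.62 hours

Semi-major axis of the transfer orbit: a_t = (7150 + 43800)/2 = 25475 km.
By Kepler's third law the transfer-orbit period is T = 2π√(a_t³/μ), so t = T/2 = 20230 s.
Converting: 20230 s ÷ 3600 s/hour = 5.62 hours.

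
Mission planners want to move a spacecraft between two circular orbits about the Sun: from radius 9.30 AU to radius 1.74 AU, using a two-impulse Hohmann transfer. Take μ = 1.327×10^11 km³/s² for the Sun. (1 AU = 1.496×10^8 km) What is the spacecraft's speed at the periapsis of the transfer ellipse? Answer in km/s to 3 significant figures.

v = 29.3 km/s

In km: r₁ = 9.30 × 1.496×10^8 = 1.39128×10^9 km; r₂ = 1.74 × 1.496×10^8 = 2.60304×10^8 km.
Transfer-ellipse semi-major axis a_t = (r₁ + r₂)/2 = (1.39128×10^9 + 2.60304×10^8)/2 = 8.25792×10^8 km.
At periapsis, r = 2.60304×10^8 km.
Applying v² = μ(2/r − 1/a_t): v = 29.31 km/s.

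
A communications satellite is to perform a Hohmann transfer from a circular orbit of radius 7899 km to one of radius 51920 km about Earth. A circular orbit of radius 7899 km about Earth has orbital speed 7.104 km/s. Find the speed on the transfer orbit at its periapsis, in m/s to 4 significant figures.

v = 9360 m/s

From the circular-orbit relation v² = μ/r at r = 7899 km: μ = v²r = (7.104)² × 7899 = 3.98637×10^5 km³/s².
The Hohmann ellipse has a_t = (r₁ + r₂)/2 = 29909.5 km.
At periapsis, r = 7899 km.
Vis-viva: v = √[μ(2/r − 1/a_t)] = √[3.98637×10^5 × (2/7899 − 1/29909.5)] = 9.360 km/s.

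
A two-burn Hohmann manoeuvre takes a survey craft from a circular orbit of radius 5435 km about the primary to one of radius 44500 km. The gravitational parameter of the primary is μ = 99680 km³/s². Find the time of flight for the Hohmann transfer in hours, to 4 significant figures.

t = 10.90 hours

Transfer-ellipse semi-major axis a_t = (r₁ + r₂)/2 = (5435 + 44500)/2 = 24967.5 km.
Transfer time t = π√(a_t³/μ) = π√((24967.5)³ / 99680) = 39256 s.
Converting: 39256 s ÷ 3600 s/hour = 10.90 hours.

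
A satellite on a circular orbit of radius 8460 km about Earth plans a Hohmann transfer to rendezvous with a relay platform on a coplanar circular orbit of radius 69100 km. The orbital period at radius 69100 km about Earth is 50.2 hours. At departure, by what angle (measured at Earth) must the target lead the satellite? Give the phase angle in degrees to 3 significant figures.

From Kepler's third law T² = 4π²r³/μ at r = 69100 km, T = 50.2 hours = 50.2 × 3600 s = 1.8072×10^5 s: μ = 4π²r³/T² = 3.98824×10^5 km³/s².
Transfer-ellipse semi-major axis a_t = (r₁ + r₂)/2 = (8460 + 69100)/2 = 38780 km.
Transfer time t = π√(a_t³/μ) = 37990 s.
The target's mean motion on its circular orbit is ω₂ = √(μ/r₂³) = 3.4768×10^-5 rad/s.
Angle swept by the target during transfer: ω₂·t = 1.3208 rad = 75.68°.
Arrival is 180° from departure on the ellipse, so φ = 180° − 75.68° = 104°.

φ = 104°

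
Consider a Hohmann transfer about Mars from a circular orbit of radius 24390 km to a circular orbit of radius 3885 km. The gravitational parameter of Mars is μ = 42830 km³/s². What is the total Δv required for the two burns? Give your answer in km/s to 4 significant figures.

Semi-major axis of the transfer orbit: a_t = (24390 + 3885)/2 = 14137.5 km.
Circular speed at r₁: v₁ = √(μ/r₁) = √(42830/24390) = 1.32516 km/s.
Transfer-orbit speed at r₁ (vis-viva): v_a = √[μ(2/r₁ − 1/a_t)] = 0.694668 km/s.
First burn Δv₁ = |v_a − v₁| = 0.63049 km/s.
At r₂, v₂ = √(μ/r₂) = 3.3203 km/s.
Transfer-orbit speed at r₂: v_p = √[μ(2/r₂ − 1/a_t)] = 4.3611 km/s.
Second burn Δv₂ = |v₂ − v_p| = 1.0408 km/s.
Total Δv = Δv₁ + Δv₂ = 1.671 km/s.

Δv = 1.671 km/s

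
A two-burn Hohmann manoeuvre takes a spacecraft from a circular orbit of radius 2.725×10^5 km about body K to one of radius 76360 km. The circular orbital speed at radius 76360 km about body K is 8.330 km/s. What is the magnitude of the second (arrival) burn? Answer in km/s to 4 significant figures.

From the circular-orbit relation v² = μ/r at r = 76360 km: μ = v²r = (8.330)² × 76360 = 5.29854×10^6 km³/s².
Semi-major axis of the transfer orbit: a_t = (2.725×10^5 + 76360)/2 = 1.7443×10^5 km.
Circular speed at r = 76360 km: v_c = √(μ/r) = 8.3300 km/s.
Transfer-orbit speed at the same r (vis-viva, a = a_t): v_t = √[μ(2/r − 1/a_t)] = 10.412 km/s.
Δv₂ = |v_t − v_c| = |10.412 − 8.3300| = 2.082 km/s.

Δv₂ = 2.082 km/s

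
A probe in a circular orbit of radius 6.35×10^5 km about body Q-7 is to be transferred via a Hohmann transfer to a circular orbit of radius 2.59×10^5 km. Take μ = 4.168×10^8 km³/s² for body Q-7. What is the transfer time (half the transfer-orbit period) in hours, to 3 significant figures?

Transfer-ellipse semi-major axis a_t = (r₁ + r₂)/2 = (6.350×10^5 + 2.590×10^5)/2 = 4.470×10^5 km.
By Kepler's third law the transfer-orbit period is T = 2π√(a_t³/μ), so t = T/2 = 45990 s.
Converting: 45990 s ÷ 3600 s/hour = 12.8 hours.

t = 12.8 hours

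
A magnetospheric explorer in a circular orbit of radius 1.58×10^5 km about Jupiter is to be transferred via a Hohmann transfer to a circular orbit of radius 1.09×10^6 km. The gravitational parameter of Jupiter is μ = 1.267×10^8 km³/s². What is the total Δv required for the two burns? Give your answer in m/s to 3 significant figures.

Δv = 14500 m/s

The Hohmann ellipse has a_t = (r₁ + r₂)/2 = 6.240×10^5 km.
Circular speed at r₁: v₁ = √(μ/r₁) = √(1.267×10^8/1.580×10^5) = 28.3178 km/s.
Transfer-orbit speed at r₁ (vis-viva): v_p = √[μ(2/r₁ − 1/a_t)] = 37.4266 km/s.
First burn Δv₁ = |v_p − v₁| = 9.1088 km/s.
At r₂, v₂ = √(μ/r₂) = 10.7814 km/s.
Transfer-orbit speed at r₂: v_a = √[μ(2/r₂ − 1/a_t)] = 5.42514 km/s.
Second burn Δv₂ = |v₂ − v_a| = 5.3563 km/s.
Δv = Δv₁ + Δv₂ = 9.1088 + 5.3563 = 14.47 km/s.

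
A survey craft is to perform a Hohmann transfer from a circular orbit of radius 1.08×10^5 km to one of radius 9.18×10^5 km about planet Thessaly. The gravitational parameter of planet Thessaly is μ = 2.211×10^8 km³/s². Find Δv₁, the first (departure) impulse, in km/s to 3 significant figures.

Semi-major axis of the transfer orbit: a_t = (1.080×10^5 + 9.180×10^5)/2 = 5.130×10^5 km.
Circular speed at r = 1.080×10^5 km: v_c = √(μ/r) = 45.25 km/s.
Transfer-orbit speed at the same r (vis-viva, a = a_t): v_t = √[μ(2/r − 1/a_t)] = 60.53 km/s.
Δv₁ = |v_t − v_c| = |60.53 − 45.25| = 15.28 km/s.

Δv₁ = 15.3 km/s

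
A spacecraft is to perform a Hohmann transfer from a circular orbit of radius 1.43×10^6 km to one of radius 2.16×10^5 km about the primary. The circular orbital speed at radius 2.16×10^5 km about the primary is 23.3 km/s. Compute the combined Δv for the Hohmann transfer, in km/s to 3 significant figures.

From the circular-orbit relation v² = μ/r at r = 2.16×10^5 km: μ = v²r = (23.3)² × 2.16×10^5 = 1.17264×10^8 km³/s².
Transfer-ellipse semi-major axis a_t = (r₁ + r₂)/2 = (1.430×10^6 + 2.160×10^5)/2 = 8.230×10^5 km.
Circular speed at r₁: v₁ = √(μ/r₁) = √(1.17264×10^8/1.430×10^6) = 9.0555 km/s.
Transfer-orbit speed at r₁ (vis-viva): v_a = √[μ(2/r₁ − 1/a_t)] = 4.6392 km/s.
First burn Δv₁ = |v_a − v₁| = 4.416 km/s.
At r₂, v₂ = √(μ/r₂) = 23.300 km/s.
Transfer-orbit speed at r₂: v_p = √[μ(2/r₂ − 1/a_t)] = 30.713 km/s.
Second burn Δv₂ = |v₂ − v_p| = 7.413 km/s.
Total Δv = Δv₁ + Δv₂ = 11.83 km/s.

Δv = 11.8 km/s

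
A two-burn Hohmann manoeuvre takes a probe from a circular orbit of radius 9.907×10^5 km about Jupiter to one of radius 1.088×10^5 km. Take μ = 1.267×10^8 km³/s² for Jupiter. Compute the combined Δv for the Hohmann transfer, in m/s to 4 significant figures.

Transfer-ellipse semi-major axis a_t = (r₁ + r₂)/2 = (9.907×10^5 + 1.088×10^5)/2 = 5.4975×10^5 km.
Circular speed at r₁: v₁ = √(μ/r₁) = √(1.267×10^8/9.907×10^5) = 11.3088 km/s.
On the transfer ellipse at r₁, v² = μ(2/r − 1/a) gives v_a = √[μ(2/r₁ − 1/a_t)] = 5.03094 km/s.
First burn Δv₁ = |v_a − v₁| = 6.2779 km/s.
Circular speed at r₂: v₂ = √(μ/r₂) = 34.125 km/s.
Transfer-orbit speed at r₂: v_p = √[μ(2/r₂ − 1/a_t)] = 45.810 km/s.
Second burn Δv₂ = |v₂ − v_p| = 11.685 km/s.
Total Δv = Δv₁ + Δv₂ = 17.96 km/s.

Δv = 17960 m/s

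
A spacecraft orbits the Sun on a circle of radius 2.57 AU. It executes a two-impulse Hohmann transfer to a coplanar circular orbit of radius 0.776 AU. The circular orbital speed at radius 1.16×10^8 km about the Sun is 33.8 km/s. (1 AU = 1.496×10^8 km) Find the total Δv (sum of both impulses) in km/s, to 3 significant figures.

Δv = 14.0 km/s

From the circular-orbit relation v² = μ/r at r = 1.16×10^8 km: μ = v²r = (33.8)² × 1.16×10^8 = 1.32523×10^11 km³/s².
In km: r₁ = 2.57 × 1.496×10^8 = 3.84472×10^8 km; r₂ = 0.776 × 1.496×10^8 = 1.160896×10^8 km.
Semi-major axis of the transfer orbit: a_t = (3.84472×10^8 + 1.160896×10^8)/2 = 2.502808×10^8 km.
At r₁ the circular-orbit speed is v₁ = √(μ/r₁) = 18.56579 km/s.
On the transfer ellipse at r₁, vis-viva equation gives v_a = √[μ(2/r₁ − 1/a_t)] = 12.64434 km/s.
First burn Δv₁ = |v_a − v₁| = 5.921 km/s.
At r₂, v₂ = √(μ/r₂) = 33.787 km/s.
Transfer-orbit speed at r₂: v_p = √[μ(2/r₂ − 1/a_t)] = 41.876 km/s.
Second burn Δv₂ = |v₂ − v_p| = 8.089 km/s.
Δv = Δv₁ + Δv₂ = 5.921 + 8.089 = 14.01 km/s.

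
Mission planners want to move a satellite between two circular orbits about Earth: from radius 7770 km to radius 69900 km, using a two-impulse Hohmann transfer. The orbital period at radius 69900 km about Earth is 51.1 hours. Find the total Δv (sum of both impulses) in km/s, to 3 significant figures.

Δv = 3.77 km/s

From Kepler's third law T² = 4π²r³/μ at r = 69900 km, T = 51.1 hours = 51.1 × 3600 s = 1.8396×10^5 s: μ = 4π²r³/T² = 3.98423×10^5 km³/s².
The Hohmann ellipse has a_t = (r₁ + r₂)/2 = 38835 km.
Circular speed at r₁: v₁ = √(μ/r₁) = √(3.98423×10^5/7770) = 7.161 km/s.
On the transfer ellipse at r₁, vis-viva equation gives v_p = √[μ(2/r₁ − 1/a_t)] = 9.607 km/s.
First burn Δv₁ = |v_p − v₁| = 2.446 km/s.
At r₂, v₂ = √(μ/r₂) = 2.38745 km/s.
Transfer-orbit speed at r₂: v_a = √[μ(2/r₂ − 1/a_t)] = 1.06790 km/s.
Second burn Δv₂ = |v₂ − v_a| = 1.320 km/s.
Total Δv = Δv₁ + Δv₂ = 3.766 km/s.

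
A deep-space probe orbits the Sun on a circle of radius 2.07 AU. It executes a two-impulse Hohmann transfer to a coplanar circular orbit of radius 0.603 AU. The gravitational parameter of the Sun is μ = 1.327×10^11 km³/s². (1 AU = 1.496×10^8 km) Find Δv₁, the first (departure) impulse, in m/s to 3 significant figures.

Δv₁ = 6800 m/s

In km: r₁ = 2.07 × 1.496×10^8 = 3.09672×10^8 km; r₂ = 0.603 × 1.496×10^8 = 9.02088×10^7 km.
The Hohmann ellipse has a_t = (r₁ + r₂)/2 = 1.999404×10^8 km.
Circular speed at r = 3.09672×10^8 km: v_c = √(μ/r) = 20.701 km/s.
Transfer-orbit speed at the same r (vis-viva, a = a_t): v_t = √[μ(2/r − 1/a_t)] = 13.905 km/s.
Δv₁ = |v_t − v_c| = |13.905 − 20.701| = 6.796 km/s.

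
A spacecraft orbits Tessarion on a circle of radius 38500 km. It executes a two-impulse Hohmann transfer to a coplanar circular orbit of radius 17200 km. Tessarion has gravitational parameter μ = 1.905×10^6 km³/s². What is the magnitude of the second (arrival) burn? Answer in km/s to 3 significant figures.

Δv₂ = 1.85 km/s

The Hohmann ellipse has a_t = (r₁ + r₂)/2 = 27850 km.
Circular speed at r = 17200 km: v_c = √(μ/r) = 10.52 km/s.
Transfer-orbit speed at the same r (vis-viva, a = a_t): v_t = √[μ(2/r − 1/a_t)] = 12.37 km/s.
Δv₂ = |v_t − v_c| = |12.37 − 10.52| = 1.850 km/s.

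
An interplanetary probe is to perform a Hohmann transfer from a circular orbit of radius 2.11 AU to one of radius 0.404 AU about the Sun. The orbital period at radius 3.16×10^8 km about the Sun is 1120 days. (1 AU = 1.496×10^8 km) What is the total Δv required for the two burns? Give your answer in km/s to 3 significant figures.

Δv = 22.8 km/s

From Kepler's third law T² = 4π²r³/μ at r = 3.16×10^8 km, T = 1120 days = 1120 × 86400 s = 9.6768×10^7 s: μ = 4π²r³/T² = 1.33032×10^11 km³/s².
In km: r₁ = 2.11 × 1.496×10^8 = 3.15656×10^8 km; r₂ = 0.404 × 1.496×10^8 = 6.04384×10^7 km.
Transfer-ellipse semi-major axis a_t = (r₁ + r₂)/2 = (3.15656×10^8 + 6.04384×10^7)/2 = 1.880472×10^8 km.
Circular speed at r₁: v₁ = √(μ/r₁) = √(1.33032×10^11/3.15656×10^8) = 20.529 km/s.
Transfer-orbit speed at r₁ (vis-viva): v_a = √[μ(2/r₁ − 1/a_t)] = 11.638 km/s.
First burn Δv₁ = |v_a − v₁| = 8.891 km/s.
At r₂, v₂ = √(μ/r₂) = 46.916 km/s.
Transfer-orbit speed at r₂: v_p = √[μ(2/r₂ − 1/a_t)] = 60.785 km/s.
Second burn Δv₂ = |v₂ − v_p| = 13.87 km/s.
Total Δv = Δv₁ + Δv₂ = 22.76 km/s.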